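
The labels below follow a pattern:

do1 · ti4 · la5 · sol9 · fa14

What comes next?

mi23

Note: runs backward through the solfège scale do→ti; do, ti, la, sol, fa → mi.
For the second component, each term is the sum of the two before it: 1, 4, 5, 9, 14 → 23.
Putting it together: mi23.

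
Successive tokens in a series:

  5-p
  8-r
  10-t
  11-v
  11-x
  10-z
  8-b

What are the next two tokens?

First component: differences are 3, 2, 1, … (decreasing by 1 each time); 5, 8, 10, 11, 11, 10, 8 → 5 → 1.
Letter — letters move forward 2 places in the alphabet, wrapping Z→A: p, r, t, v, x, z, b → d → f.
Putting the parts together: 5-d and then 1-f.

5-d then 1-f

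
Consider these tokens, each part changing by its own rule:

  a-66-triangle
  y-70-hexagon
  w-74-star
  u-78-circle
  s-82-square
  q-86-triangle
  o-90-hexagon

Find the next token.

m-94-star

Letter goes a, y, w, u, s, q, o → m (letters move back 2 places in the alphabet, wrapping A→Z).
Second component: +4 each step, so 66, 70, 74, 78, 82, 86, 90 → 94.
Shape goes triangle, hexagon, star, circle, square, triangle, hexagon → star (repeats triangle → hexagon → star → circle → square).
Combining the parts gives m-94-star.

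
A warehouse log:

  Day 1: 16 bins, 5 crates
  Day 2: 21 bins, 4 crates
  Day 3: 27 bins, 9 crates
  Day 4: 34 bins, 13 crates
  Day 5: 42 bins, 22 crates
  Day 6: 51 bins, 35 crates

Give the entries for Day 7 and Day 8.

Bins: 16, 21, 27, 34, 42, 51 → 61 → 72 (differences are 5, 6, 7, … (increasing by 1 each time)).
Crates — each term is the sum of the two before it: 5, 4, 9, 13, 22, 35 → 57 → 92.
Putting the parts together: 61 bins, 57 crates and then 72 bins, 92 crates.

61 bins, 57 crates; 72 bins, 92 crates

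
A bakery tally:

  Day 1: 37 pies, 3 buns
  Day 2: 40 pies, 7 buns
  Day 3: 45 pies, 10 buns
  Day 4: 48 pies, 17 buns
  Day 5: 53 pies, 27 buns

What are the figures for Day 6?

56 pies, 44 buns

For the pies, alternating steps +3, +5, +3, +5, …: 37, 40, 45, 48, 53 → 56.
Buns: each term is the sum of the two before it, so 3, 7, 10, 17, 27 → 44.
So the next record is 56 pies, 44 buns.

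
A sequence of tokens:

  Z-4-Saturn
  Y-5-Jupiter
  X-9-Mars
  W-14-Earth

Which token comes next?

V-23-Venus

Letter: letters move back 1 place in the alphabet, so Z, Y, X, W → V.
Second component goes 4, 5, 9, 14 → 23 (each term is the sum of the two before it).
Planet: runs backward through the planets Mercury→Neptune; Saturn, Jupiter, Mars, Earth → Venus.
Combining the parts gives V-23-Venus.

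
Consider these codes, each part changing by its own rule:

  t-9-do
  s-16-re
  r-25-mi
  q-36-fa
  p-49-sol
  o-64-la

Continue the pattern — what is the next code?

n-81-ti

Letter: letters move back 1 place in the alphabet, so t, s, r, q, p, o → n.
Second component: perfect squares: 3², 4², 5², …; 9, 16, 25, 36, 49, 64 → 81.
Note: do, re, mi, fa, sol, la → ti (runs through the solfège scale do→ti).
So the next code is n-81-ti.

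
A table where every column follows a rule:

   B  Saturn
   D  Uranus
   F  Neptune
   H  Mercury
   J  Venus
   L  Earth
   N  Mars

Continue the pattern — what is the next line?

P  Jupiter

Letter — letters move forward 2 places in the alphabet: B, D, F, H, J, L, N → P.
For the planet, runs through the planets Mercury→Neptune: Saturn, Uranus, Neptune, Mercury, Venus, Earth, Mars → Jupiter.
Combining the parts gives P  Jupiter.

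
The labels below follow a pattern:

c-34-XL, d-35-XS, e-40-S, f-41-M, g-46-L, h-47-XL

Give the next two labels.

Letter: c, d, e, f, g, h → i → j (letters move forward 1 place in the alphabet).
Second component goes 34, 35, 40, 41, 46, 47 → 52 → 53 (alternating steps +1, +5, +1, +5, …).
Size — repeats XL → XS → S → M → L: XL, XS, S, M, L, XL → XS → S.
Putting the parts together: i-52-XS and then j-53-S.

i-52-XS, j-53-S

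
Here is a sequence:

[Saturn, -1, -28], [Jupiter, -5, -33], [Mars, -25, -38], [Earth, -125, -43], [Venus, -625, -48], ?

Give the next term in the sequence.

Planet — runs backward through the planets Mercury→Neptune: Saturn, Jupiter, Mars, Earth, Venus → Mercury.
For the second slot, ×5 each step: -1, -5, -25, -125, -625 → -3125.
Third slot goes -28, -33, -38, -43, -48 → -53 (−5 each step).
So the next term is [Mercury, -3125, -53].

[Mercury, -3125, -53]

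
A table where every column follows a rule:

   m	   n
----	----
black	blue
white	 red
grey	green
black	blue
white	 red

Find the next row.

grey  green

Column m: black, white, grey, black, white → grey (repeats black → white → grey).
For the column n, repeats blue → red → green: blue, red, green, blue, red → green.
Putting it together: grey  green.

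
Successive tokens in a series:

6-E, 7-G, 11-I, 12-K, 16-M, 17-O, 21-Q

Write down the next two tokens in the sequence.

22-S, 26-U

First component: 6, 7, 11, 12, 16, 17, 21 → 22 → 26 (alternating steps +1, +4, +1, +4, …).
Letter — letters move forward 2 places in the alphabet: E, G, I, K, M, O, Q → S → U.
So the next two tokens are 22-S and 26-U.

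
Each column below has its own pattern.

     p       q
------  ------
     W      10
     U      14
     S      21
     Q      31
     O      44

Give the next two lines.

M  60; K  79

Column p: letters move back 2 places in the alphabet, so W, U, S, Q, O → M → K.
Column q: differences are 4, 7, 10, … (increasing by 3 each time); 10, 14, 21, 31, 44 → 60 → 79.
Putting the parts together: M  60 and then K  79.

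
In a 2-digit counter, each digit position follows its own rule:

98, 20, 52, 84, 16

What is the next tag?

First digit — +3 each step, mod 10: 9, 2, 5, 8, 1 → 4.
Second digit — +2 each step, mod 10: 8, 0, 2, 4, 6 → 8.
Putting it together: 48.

48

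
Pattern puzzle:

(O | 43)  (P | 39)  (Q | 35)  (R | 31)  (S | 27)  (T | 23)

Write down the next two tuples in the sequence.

(U | 19), (V | 15)

For the letter, letters move forward 1 place in the alphabet: O, P, Q, R, S, T → U → V.
Second coordinate: −4 each step, so 43, 39, 35, 31, 27, 23 → 19 → 15.
So the next two tuples are (U | 19) and (V | 15).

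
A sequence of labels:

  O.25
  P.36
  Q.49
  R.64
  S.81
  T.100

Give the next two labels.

U.121, V.144

Letter: letters move forward 1 place in the alphabet, so O, P, Q, R, S, T → U → V.
Second component: perfect squares: 5², 6², 7², …; 25, 36, 49, 64, 81, 100 → 121 → 144.
So the next two labels are U.121 and V.144.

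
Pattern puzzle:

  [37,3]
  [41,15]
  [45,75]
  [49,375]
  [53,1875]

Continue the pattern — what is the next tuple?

[57,9375]

First component: 37, 41, 45, 49, 53 → 57 (+4 each step).
Second component — ×5 each step: 3, 15, 75, 375, 1875 → 9375.
So the next tuple is [57,9375].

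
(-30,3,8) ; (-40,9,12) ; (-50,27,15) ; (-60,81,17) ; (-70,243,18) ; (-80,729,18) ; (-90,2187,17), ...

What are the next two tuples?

(-100,6561,15), (-110,19683,12)

First part: −10 each step, so -30, -40, -50, -60, -70, -80, -90 → -100 → -110.
Second part: ×3 each step; 3, 9, 27, 81, 243, 729, 2187 → 6561 → 19683.
For the third part, differences are 4, 3, 2, … (decreasing by 1 each time): 8, 12, 15, 17, 18, 18, 17 → 15 → 12.
Putting the parts together: (-100,6561,15) and then (-110,19683,12).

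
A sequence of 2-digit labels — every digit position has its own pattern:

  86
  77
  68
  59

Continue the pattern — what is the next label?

For the first digit, −1 each step, mod 10: 8, 7, 6, 5 → 4.
Second digit: 6, 7, 8, 9 → 0 (+1 each step, mod 10).
Putting it together: 40.

40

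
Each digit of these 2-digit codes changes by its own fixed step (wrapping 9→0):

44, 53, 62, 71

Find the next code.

For the first digit, +1 each step, mod 10: 4, 5, 6, 7 → 8.
For the second digit, −1 each step, mod 10: 4, 3, 2, 1 → 0.
So the next code is 80.

80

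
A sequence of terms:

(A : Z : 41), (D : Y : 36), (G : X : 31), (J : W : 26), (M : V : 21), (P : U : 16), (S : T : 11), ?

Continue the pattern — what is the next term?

First letter — letters move forward 3 places in the alphabet: A, D, G, J, M, P, S → V.
Second letter — letters move back 1 place in the alphabet: Z, Y, X, W, V, U, T → S.
Third entry: −5 each step, so 41, 36, 31, 26, 21, 16, 11 → 6.
So the next term is (V : S : 6).

(V : S : 6)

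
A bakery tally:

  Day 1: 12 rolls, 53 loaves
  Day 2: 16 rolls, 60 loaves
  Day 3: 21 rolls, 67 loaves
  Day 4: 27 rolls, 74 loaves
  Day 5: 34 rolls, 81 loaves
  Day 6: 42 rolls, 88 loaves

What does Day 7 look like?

51 rolls, 95 loaves

For the rolls, differences are 4, 5, 6, … (increasing by 1 each time): 12, 16, 21, 27, 34, 42 → 51.
For the loaves, +7 each step: 53, 60, 67, 74, 81, 88 → 95.
So the next record is 51 rolls, 95 loaves.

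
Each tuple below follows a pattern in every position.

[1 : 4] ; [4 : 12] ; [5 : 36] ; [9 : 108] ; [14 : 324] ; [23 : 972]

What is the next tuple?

[37 : 2916]

First value: each term is the sum of the two before it; 1, 4, 5, 9, 14, 23 → 37.
Second value: ×3 each step, so 4, 12, 36, 108, 324, 972 → 2916.
Putting it together: [37 : 2916].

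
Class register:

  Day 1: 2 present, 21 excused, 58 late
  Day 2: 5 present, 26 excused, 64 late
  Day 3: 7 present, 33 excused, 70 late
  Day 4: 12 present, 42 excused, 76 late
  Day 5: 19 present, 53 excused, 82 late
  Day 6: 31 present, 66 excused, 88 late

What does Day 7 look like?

50 present, 81 excused, 94 late

Present — each term is the sum of the two before it: 2, 5, 7, 12, 19, 31 → 50.
Excused — differences are 5, 7, 9, … (increasing by 2 each time): 21, 26, 33, 42, 53, 66 → 81.
For the late, +6 each step: 58, 64, 70, 76, 82, 88 → 94.
Putting it together: 50 present, 81 excused, 94 late.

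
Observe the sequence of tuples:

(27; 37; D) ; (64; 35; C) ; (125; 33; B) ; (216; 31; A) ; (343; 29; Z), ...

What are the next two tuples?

(512; 27; Y), (729; 25; X)

First slot: 27, 64, 125, 216, 343 → 512 → 729 (perfect cubes: 3³, 4³, 5³, …).
Second slot: −2 each step, so 37, 35, 33, 31, 29 → 27 → 25.
Letter: letters move back 1 place in the alphabet, wrapping A→Z; D, C, B, A, Z → Y → X.
Putting the parts together: (512; 27; Y) and then (729; 25; X).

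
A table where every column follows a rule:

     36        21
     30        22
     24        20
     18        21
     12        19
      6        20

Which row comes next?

0  18

First component — −6 each step: 36, 30, 24, 18, 12, 6 → 0.
For the second component, alternating steps +1, −2, +1, −2, …: 21, 22, 20, 21, 19, 20 → 18.
Putting it together: 0  18.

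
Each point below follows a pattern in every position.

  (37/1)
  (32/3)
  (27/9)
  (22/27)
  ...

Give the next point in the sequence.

(17/81)

First value — −5 each step: 37, 32, 27, 22 → 17.
Second value: ×3 each step; 1, 3, 9, 27 → 81.
So the next point is (17/81).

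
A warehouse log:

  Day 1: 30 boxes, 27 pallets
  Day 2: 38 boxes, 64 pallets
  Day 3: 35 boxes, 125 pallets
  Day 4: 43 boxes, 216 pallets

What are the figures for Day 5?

Boxes: alternating steps +8, −3, +8, −3, …, so 30, 38, 35, 43 → 40.
Pallets goes 27, 64, 125, 216 → 343 (perfect cubes: 3³, 4³, 5³, …).
So the next line is 40 boxes, 343 pallets.

40 boxes, 343 pallets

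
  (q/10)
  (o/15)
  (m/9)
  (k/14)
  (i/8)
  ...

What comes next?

(g/13)

For the letter, letters move back 2 places in the alphabet: q, o, m, k, i → g.
Second entry — alternating steps +5, −6, +5, −6, …: 10, 15, 9, 14, 8 → 13.
Combining the parts gives (g/13).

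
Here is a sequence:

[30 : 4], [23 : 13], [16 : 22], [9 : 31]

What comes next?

First value — −7 each step: 30, 23, 16, 9 → 2.
Second value goes 4, 13, 22, 31 → 40 (+9 each step).
So the next tuple is [2 : 40].

[2 : 40]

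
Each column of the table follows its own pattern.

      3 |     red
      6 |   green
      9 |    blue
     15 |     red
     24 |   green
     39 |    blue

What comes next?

63  red

First component: each term is the sum of the two before it; 3, 6, 9, 15, 24, 39 → 63.
Colour: red, green, blue, red, green, blue → red (repeats red → green → blue).
Combining the parts gives 63  red.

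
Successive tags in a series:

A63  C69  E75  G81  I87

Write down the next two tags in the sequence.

For the letter, letters move forward 2 places in the alphabet: A, C, E, G, I → K → M.
For the second component, +6 each step: 63, 69, 75, 81, 87 → 93 → 99.
So the next two tags are K93 and M99.

K93, M99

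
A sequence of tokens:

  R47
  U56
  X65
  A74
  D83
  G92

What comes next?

J101

Letter: letters move forward 3 places in the alphabet, wrapping Z→A; R, U, X, A, D, G → J.
For the second component, +9 each step: 47, 56, 65, 74, 83, 92 → 101.
So the next token is J101.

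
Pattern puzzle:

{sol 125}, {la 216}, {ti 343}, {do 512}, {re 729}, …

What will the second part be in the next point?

Second part: perfect cubes: 5³, 6³, 7³, …; 125, 216, 343, 512, 729 → 1000.

1000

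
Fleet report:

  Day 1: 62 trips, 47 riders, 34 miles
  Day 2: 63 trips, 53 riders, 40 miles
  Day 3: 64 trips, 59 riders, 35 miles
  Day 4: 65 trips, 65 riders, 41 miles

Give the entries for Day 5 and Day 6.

66 trips, 71 riders, 36 miles; 67 trips, 77 riders, 42 miles

Trips: 62, 63, 64, 65 → 66 → 67 (+1 each step).
Riders: +6 each step, so 47, 53, 59, 65 → 71 → 77.
Miles: 34, 40, 35, 41 → 36 → 42 (alternating steps +6, −5, +6, −5, …).
Putting the parts together: 66 trips, 71 riders, 36 miles and then 67 trips, 77 riders, 42 miles.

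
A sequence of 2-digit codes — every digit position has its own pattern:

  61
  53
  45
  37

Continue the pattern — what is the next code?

For the first digit, −1 each step, mod 10: 6, 5, 4, 3 → 2.
For the second digit, +2 each step, mod 10: 1, 3, 5, 7 → 9.
So the next code is 29.

29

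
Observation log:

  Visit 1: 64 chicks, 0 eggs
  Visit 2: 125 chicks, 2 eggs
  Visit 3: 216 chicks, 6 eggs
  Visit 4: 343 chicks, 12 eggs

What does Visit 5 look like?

512 chicks, 20 eggs

Chicks goes 64, 125, 216, 343 → 512 (perfect cubes: 4³, 5³, 6³, …).
Eggs — differences are 2, 4, 6, … (increasing by 2 each time): 0, 2, 6, 12 → 20.
Putting it together: 512 chicks, 20 eggs.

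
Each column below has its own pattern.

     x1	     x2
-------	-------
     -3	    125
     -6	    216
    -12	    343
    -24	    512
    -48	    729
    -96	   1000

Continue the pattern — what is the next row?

Column x1 — ×2 each step: -3, -6, -12, -24, -48, -96 → -192.
For the column x2, perfect cubes: 5³, 6³, 7³, …: 125, 216, 343, 512, 729, 1000 → 1331.
Combining the parts gives -192  1331.

-192  1331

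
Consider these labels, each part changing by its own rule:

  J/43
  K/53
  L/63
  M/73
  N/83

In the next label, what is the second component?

93

For the second component, +10 each step: 43, 53, 63, 73, 83 → 93.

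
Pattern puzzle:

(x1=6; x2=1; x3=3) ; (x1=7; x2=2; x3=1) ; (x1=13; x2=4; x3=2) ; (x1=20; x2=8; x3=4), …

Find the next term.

(x1=33; x2=16; x3=8)

X1 goes 6, 7, 13, 20 → 33 (each term is the sum of the two before it).
For the x2, ×2 each step: 1, 2, 4, 8 → 16.
X3 goes 3, 1, 2, 4 → 8 (always the previous value of the x2).
So the next term is (x1=33; x2=16; x3=8).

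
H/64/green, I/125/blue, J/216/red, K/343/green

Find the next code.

Letter: H, I, J, K → L (letters move forward 1 place in the alphabet).
Second component — perfect cubes: 4³, 5³, 6³, …: 64, 125, 216, 343 → 512.
Colour — repeats green → blue → red: green, blue, red, green → blue.
Combining the parts gives L/512/blue.

L/512/blue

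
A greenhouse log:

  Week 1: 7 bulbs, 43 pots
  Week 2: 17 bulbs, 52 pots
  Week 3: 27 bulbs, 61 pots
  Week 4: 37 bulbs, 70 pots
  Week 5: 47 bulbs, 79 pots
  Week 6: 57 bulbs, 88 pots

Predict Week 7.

For the bulbs, +10 each step: 7, 17, 27, 37, 47, 57 → 67.
Pots: +9 each step, so 43, 52, 61, 70, 79, 88 → 97.
Putting it together: 67 bulbs, 97 pots.

67 bulbs, 97 pots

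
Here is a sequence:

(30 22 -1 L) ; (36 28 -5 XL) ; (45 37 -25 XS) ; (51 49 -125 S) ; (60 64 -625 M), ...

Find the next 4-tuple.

First slot: 30, 36, 45, 51, 60 → 66 (alternating steps +6, +9, +6, +9, …).
Second slot: 22, 28, 37, 49, 64 → 82 (differences are 6, 9, 12, … (increasing by 3 each time)).
Third slot: -1, -5, -25, -125, -625 → -3125 (×5 each step).
Size: L, XL, XS, S, M → L (runs through clothing sizes XS→XL).
Putting it together: (66 82 -3125 L).

(66 82 -3125 L)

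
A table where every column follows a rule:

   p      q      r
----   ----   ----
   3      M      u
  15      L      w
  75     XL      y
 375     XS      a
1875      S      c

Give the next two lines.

For the column p, ×5 each step: 3, 15, 75, 375, 1875 → 9375 → 46875.
For the column q, runs through clothing sizes XS→XL: M, L, XL, XS, S → M → L.
Column r: letters move forward 2 places in the alphabet, wrapping Z→A; u, w, y, a, c → e → g.
So the next two lines are 9375  M  e and 46875  L  g.

9375  M  e; 46875  L  g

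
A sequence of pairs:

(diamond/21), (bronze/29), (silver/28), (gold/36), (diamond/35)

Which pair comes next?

Rank — repeats diamond → bronze → silver → gold: diamond, bronze, silver, gold, diamond → bronze.
Second part — alternating steps +8, −1, +8, −1, …: 21, 29, 28, 36, 35 → 43.
So the next pair is (bronze/43).

(bronze/43)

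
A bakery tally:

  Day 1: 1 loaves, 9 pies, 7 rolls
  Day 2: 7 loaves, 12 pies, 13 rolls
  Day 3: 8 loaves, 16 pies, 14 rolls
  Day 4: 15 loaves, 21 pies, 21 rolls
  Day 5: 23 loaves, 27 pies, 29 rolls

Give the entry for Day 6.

For the loaves, each term is the sum of the two before it: 1, 7, 8, 15, 23 → 38.
Pies: differences are 3, 4, 5, … (increasing by 1 each time), so 9, 12, 16, 21, 27 → 34.
Rolls: always 6 more than the loaves, so 7, 13, 14, 21, 29 → 44.
Putting it together: 38 loaves, 34 pies, 44 rolls.

38 loaves, 34 pies, 44 rolls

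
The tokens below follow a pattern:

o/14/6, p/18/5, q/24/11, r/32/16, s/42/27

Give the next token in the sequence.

Letter: letters move forward 1 place in the alphabet; o, p, q, r, s → t.
Second component: differences are 4, 6, 8, … (increasing by 2 each time), so 14, 18, 24, 32, 42 → 54.
Third component — each term is the sum of the two before it: 6, 5, 11, 16, 27 → 43.
Putting it together: t/54/43.

t/54/43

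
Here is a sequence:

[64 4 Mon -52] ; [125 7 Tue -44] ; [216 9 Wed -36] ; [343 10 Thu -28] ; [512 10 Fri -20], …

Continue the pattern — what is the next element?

[729 9 Sat -12]

First part: perfect cubes: 4³, 5³, 6³, …; 64, 125, 216, 343, 512 → 729.
For the second part, differences are 3, 2, 1, … (decreasing by 1 each time): 4, 7, 9, 10, 10 → 9.
Day: Mon, Tue, Wed, Thu, Fri → Sat (runs through the weekdays Mon→Sun).
Fourth part: -52, -44, -36, -28, -20 → -12 (+8 each step).
Combining the parts gives [729 9 Sat -12].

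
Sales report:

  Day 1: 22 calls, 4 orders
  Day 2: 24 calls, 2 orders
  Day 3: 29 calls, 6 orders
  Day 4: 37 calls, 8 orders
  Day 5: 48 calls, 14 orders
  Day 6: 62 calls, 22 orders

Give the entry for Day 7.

79 calls, 36 orders

Calls: 22, 24, 29, 37, 48, 62 → 79 (differences are 2, 5, 8, … (increasing by 3 each time)).
For the orders, each term is the sum of the two before it: 4, 2, 6, 8, 14, 22 → 36.
Putting it together: 79 calls, 36 orders.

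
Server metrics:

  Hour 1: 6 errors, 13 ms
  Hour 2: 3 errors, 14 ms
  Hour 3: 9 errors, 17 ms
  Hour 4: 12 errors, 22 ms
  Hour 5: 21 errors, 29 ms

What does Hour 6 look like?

Errors: each term is the sum of the two before it, so 6, 3, 9, 12, 21 → 33.
Ms: 13, 14, 17, 22, 29 → 38 (differences are 1, 3, 5, … (increasing by 2 each time)).
Putting it together: 33 errors, 38 ms.

33 errors, 38 ms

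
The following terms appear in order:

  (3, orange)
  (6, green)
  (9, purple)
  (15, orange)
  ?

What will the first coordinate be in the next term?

24

First coordinate: 3, 6, 9, 15 → 24 (each term is the sum of the two before it).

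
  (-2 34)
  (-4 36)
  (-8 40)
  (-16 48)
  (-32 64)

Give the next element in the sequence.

(-64 96)

First coordinate: ×2 each step, so -2, -4, -8, -16, -32 → -64.
For the second coordinate, together with the first coordinate always sums to 32: 34, 36, 40, 48, 64 → 96.
So the next element is (-64 96).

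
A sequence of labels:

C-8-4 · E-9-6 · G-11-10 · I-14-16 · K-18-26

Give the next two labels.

M-23-42 then O-29-68

Letter — letters move forward 2 places in the alphabet: C, E, G, I, K → M → O.
Second component goes 8, 9, 11, 14, 18 → 23 → 29 (differences are 1, 2, 3, … (increasing by 1 each time)).
Third component: 4, 6, 10, 16, 26 → 42 → 68 (each term is the sum of the two before it).
So the next two labels are M-23-42 and O-29-68.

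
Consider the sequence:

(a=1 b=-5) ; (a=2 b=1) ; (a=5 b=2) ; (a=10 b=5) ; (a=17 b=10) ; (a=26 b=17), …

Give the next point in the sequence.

(a=37 b=26)

A: differences are 1, 3, 5, … (increasing by 2 each time), so 1, 2, 5, 10, 17, 26 → 37.
B: always the previous value of the a; -5, 1, 2, 5, 10, 17 → 26.
Putting it together: (a=37 b=26).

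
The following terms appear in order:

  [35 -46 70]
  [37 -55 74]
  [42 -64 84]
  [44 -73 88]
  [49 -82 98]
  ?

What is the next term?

[51 -91 102]

For the first value, alternating steps +2, +5, +2, +5, …: 35, 37, 42, 44, 49 → 51.
Second value — −9 each step: -46, -55, -64, -73, -82 → -91.
For the third value, always 2 × the first value: 70, 74, 84, 88, 98 → 102.
Combining the parts gives [51 -91 102].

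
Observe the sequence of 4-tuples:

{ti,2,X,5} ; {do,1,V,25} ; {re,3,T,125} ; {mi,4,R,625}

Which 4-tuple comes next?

{fa,7,P,3125}

Note: ti, do, re, mi → fa (runs through the solfège scale do→ti).
For the second coordinate, each term is the sum of the two before it: 2, 1, 3, 4 → 7.
For the letter, letters move back 2 places in the alphabet: X, V, T, R → P.
Fourth coordinate: 5, 25, 125, 625 → 3125 (×5 each step).
Combining the parts gives {fa,7,P,3125}.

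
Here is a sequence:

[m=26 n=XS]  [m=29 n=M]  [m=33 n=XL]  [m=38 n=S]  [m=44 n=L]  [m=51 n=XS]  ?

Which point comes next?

M goes 26, 29, 33, 38, 44, 51 → 59 (differences are 3, 4, 5, … (increasing by 1 each time)).
N — repeats XS → M → XL → S → L: XS, M, XL, S, L, XS → M.
So the next point is [m=59 n=M].

[m=59 n=M]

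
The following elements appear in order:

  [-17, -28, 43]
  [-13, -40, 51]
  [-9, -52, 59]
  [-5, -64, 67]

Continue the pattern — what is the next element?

For the first component, +4 each step: -17, -13, -9, -5 → -1.
Second component goes -28, -40, -52, -64 → -76 (−12 each step).
For the third component, +8 each step: 43, 51, 59, 67 → 75.
Combining the parts gives [-1, -76, 75].

[-1, -76, 75]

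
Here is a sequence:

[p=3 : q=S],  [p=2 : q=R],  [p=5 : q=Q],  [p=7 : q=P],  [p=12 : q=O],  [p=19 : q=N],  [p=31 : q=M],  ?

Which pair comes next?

[p=50 : q=L]

P: each term is the sum of the two before it, so 3, 2, 5, 7, 12, 19, 31 → 50.
For the q, letters move back 1 place in the alphabet: S, R, Q, P, O, N, M → L.
Combining the parts gives [p=50 : q=L].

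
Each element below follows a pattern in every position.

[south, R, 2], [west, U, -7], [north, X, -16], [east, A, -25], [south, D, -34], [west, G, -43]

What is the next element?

Direction: repeats south → west → north → east; south, west, north, east, south, west → north.
Letter goes R, U, X, A, D, G → J (letters move forward 3 places in the alphabet, wrapping Z→A).
Third slot goes 2, -7, -16, -25, -34, -43 → -52 (−9 each step).
Combining the parts gives [north, J, -52].

[north, J, -52]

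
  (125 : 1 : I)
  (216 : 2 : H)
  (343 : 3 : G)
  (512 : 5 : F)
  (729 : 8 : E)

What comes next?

(1000 : 13 : D)

First coordinate: 125, 216, 343, 512, 729 → 1000 (perfect cubes: 5³, 6³, 7³, …).
Second coordinate: 1, 2, 3, 5, 8 → 13 (each term is the sum of the two before it).
Letter: letters move back 1 place in the alphabet, so I, H, G, F, E → D.
Putting it together: (1000 : 13 : D).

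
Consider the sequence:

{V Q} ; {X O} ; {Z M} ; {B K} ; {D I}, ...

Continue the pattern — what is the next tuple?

First letter: V, X, Z, B, D → F (letters move forward 2 places in the alphabet, wrapping Z→A).
Second letter: letters move back 2 places in the alphabet, so Q, O, M, K, I → G.
So the next tuple is {F G}.

{F G}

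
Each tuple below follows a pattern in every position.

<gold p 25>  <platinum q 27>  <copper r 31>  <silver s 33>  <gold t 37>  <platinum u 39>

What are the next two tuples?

<copper v 43>, <silver w 45>

Metal goes gold, platinum, copper, silver, gold, platinum → copper → silver (repeats gold → platinum → copper → silver).
Letter goes p, q, r, s, t, u → v → w (letters move forward 1 place in the alphabet).
Third part — alternating steps +2, +4, +2, +4, …: 25, 27, 31, 33, 37, 39 → 43 → 45.
Putting the parts together: <copper v 43> and then <silver w 45>.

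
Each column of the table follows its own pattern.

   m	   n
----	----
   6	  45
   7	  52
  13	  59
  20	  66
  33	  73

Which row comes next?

53  80

Column m: each term is the sum of the two before it; 6, 7, 13, 20, 33 → 53.
Column n: 45, 52, 59, 66, 73 → 80 (+7 each step).
Combining the parts gives 53  80.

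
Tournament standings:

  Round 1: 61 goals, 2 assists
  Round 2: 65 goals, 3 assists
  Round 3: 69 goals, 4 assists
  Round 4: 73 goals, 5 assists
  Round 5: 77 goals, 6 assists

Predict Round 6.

Goals: 61, 65, 69, 73, 77 → 81 (+4 each step).
Assists: +1 each step; 2, 3, 4, 5, 6 → 7.
Putting it together: 81 goals, 7 assists.

81 goals, 7 assists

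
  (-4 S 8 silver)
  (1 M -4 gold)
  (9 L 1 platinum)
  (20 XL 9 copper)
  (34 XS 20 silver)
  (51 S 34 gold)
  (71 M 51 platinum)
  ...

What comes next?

(94 L 71 copper)

For the first component, differences are 5, 8, 11, … (increasing by 3 each time): -4, 1, 9, 20, 34, 51, 71 → 94.
Size goes S, M, L, XL, XS, S, M → L (repeats S → M → L → XL → XS).
Third component: always the previous value of the first component; 8, -4, 1, 9, 20, 34, 51 → 71.
Metal goes silver, gold, platinum, copper, silver, gold, platinum → copper (repeats silver → gold → platinum → copper).
Putting it together: (94 L 71 copper).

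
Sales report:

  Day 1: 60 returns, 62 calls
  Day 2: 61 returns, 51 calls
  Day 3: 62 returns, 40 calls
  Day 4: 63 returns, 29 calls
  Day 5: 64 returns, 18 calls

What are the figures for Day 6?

Returns goes 60, 61, 62, 63, 64 → 65 (+1 each step).
Calls — −11 each step: 62, 51, 40, 29, 18 → 7.
So the next line is 65 returns, 7 calls.

65 returns, 7 calls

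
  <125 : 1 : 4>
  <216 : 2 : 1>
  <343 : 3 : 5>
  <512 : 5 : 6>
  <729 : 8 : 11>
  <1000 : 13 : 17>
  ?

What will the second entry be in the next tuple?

Second entry goes 1, 2, 3, 5, 8, 13 → 21 (each term is the sum of the two before it).

21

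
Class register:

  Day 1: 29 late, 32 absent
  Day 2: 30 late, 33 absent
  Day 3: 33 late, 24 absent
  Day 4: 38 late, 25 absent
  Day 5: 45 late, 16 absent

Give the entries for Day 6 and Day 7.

For the late, differences are 1, 3, 5, … (increasing by 2 each time): 29, 30, 33, 38, 45 → 54 → 65.
Absent: 32, 33, 24, 25, 16 → 17 → 8 (alternating steps +1, −9, +1, −9, …).
Putting the parts together: 54 late, 17 absent and then 65 late, 8 absent.

54 late, 17 absent; 65 late, 8 absent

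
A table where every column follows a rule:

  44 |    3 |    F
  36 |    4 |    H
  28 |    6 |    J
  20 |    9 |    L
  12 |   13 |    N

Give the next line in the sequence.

4  18  P

First component: −8 each step; 44, 36, 28, 20, 12 → 4.
Second component goes 3, 4, 6, 9, 13 → 18 (differences are 1, 2, 3, … (increasing by 1 each time)).
Letter — letters move forward 2 places in the alphabet: F, H, J, L, N → P.
So the next line is 4  18  P.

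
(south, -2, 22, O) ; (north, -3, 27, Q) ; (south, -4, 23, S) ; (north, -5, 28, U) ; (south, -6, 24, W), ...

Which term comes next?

Direction: alternates south ↔ north; south, north, south, north, south → north.
Second value goes -2, -3, -4, -5, -6 → -7 (−1 each step).
Third value: alternating steps +5, −4, +5, −4, …, so 22, 27, 23, 28, 24 → 29.
For the letter, letters move forward 2 places in the alphabet: O, Q, S, U, W → Y.
Combining the parts gives (north, -7, 29, Y).

(north, -7, 29, Y)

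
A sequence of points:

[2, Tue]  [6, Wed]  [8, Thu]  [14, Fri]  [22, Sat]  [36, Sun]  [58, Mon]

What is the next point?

[94, Tue]

First slot: 2, 6, 8, 14, 22, 36, 58 → 94 (each term is the sum of the two before it).
For the day, runs through the weekdays Mon→Sun: Tue, Wed, Thu, Fri, Sat, Sun, Mon → Tue.
So the next point is [94, Tue].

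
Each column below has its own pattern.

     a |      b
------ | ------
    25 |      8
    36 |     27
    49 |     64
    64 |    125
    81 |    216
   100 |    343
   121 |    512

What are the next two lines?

144  729; 169  1000

Column a goes 25, 36, 49, 64, 81, 100, 121 → 144 → 169 (perfect squares: 5², 6², 7², …).
Column b: perfect cubes: 2³, 3³, 4³, …; 8, 27, 64, 125, 216, 343, 512 → 729 → 1000.
So the next two lines are 144  729 and 169  1000.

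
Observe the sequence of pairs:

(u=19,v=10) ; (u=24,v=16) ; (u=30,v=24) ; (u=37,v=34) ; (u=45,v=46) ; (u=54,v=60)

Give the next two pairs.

(u=64,v=76), (u=75,v=94)

U goes 19, 24, 30, 37, 45, 54 → 64 → 75 (differences are 5, 6, 7, … (increasing by 1 each time)).
V — differences are 6, 8, 10, … (increasing by 2 each time): 10, 16, 24, 34, 46, 60 → 76 → 94.
Putting the parts together: (u=64,v=76) and then (u=75,v=94).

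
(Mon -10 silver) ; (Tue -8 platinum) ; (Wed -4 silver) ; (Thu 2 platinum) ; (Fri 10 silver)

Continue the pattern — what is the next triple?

(Sat 20 platinum)

Day: Mon, Tue, Wed, Thu, Fri → Sat (runs through the weekdays Mon→Sun).
Second value: differences are 2, 4, 6, … (increasing by 2 each time), so -10, -8, -4, 2, 10 → 20.
Metal: alternates silver ↔ platinum, so silver, platinum, silver, platinum, silver → platinum.
So the next triple is (Sat 20 platinum).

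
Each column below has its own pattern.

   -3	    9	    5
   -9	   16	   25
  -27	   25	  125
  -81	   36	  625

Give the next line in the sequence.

For the first component, ×3 each step: -3, -9, -27, -81 → -243.
Second component: perfect squares: 3², 4², 5², …, so 9, 16, 25, 36 → 49.
For the third component, ×5 each step: 5, 25, 125, 625 → 3125.
Combining the parts gives -243  49  3125.

-243  49  3125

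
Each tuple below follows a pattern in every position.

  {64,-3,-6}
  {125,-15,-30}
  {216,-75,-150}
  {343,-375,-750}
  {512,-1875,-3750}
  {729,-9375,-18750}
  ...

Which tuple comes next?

For the first entry, perfect cubes: 4³, 5³, 6³, …: 64, 125, 216, 343, 512, 729 → 1000.
Second entry — ×5 each step: -3, -15, -75, -375, -1875, -9375 → -46875.
For the third entry, always 2 × the second entry: -6, -30, -150, -750, -3750, -18750 → -93750.
Combining the parts gives {1000,-46875,-93750}.

{1000,-46875,-93750}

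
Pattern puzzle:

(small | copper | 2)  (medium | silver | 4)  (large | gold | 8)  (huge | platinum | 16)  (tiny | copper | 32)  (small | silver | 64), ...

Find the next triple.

Size: repeats small → medium → large → huge → tiny; small, medium, large, huge, tiny, small → medium.
Metal: copper, silver, gold, platinum, copper, silver → gold (repeats copper → silver → gold → platinum).
Third component — ×2 each step: 2, 4, 8, 16, 32, 64 → 128.
Putting it together: (medium | gold | 128).

(medium | gold | 128)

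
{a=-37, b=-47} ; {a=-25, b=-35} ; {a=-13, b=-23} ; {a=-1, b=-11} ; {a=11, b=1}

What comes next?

{a=23, b=13}

A: -37, -25, -13, -1, 11 → 23 (+12 each step).
B: -47, -35, -23, -11, 1 → 13 (always 10 less than the a).
Combining the parts gives {a=23, b=13}.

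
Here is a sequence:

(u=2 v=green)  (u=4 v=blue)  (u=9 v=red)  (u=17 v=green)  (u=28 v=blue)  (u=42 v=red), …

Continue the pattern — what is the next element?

U: 2, 4, 9, 17, 28, 42 → 59 (differences are 2, 5, 8, … (increasing by 3 each time)).
V: repeats green → blue → red, so green, blue, red, green, blue, red → green.
So the next element is (u=59 v=green).

(u=59 v=green)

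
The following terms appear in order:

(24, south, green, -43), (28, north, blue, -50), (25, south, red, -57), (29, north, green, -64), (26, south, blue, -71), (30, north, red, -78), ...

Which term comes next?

First component goes 24, 28, 25, 29, 26, 30 → 27 (alternating steps +4, −3, +4, −3, …).
Direction goes south, north, south, north, south, north → south (alternates south ↔ north).
Colour: green, blue, red, green, blue, red → green (repeats green → blue → red).
Fourth component: −7 each step, so -43, -50, -57, -64, -71, -78 → -85.
Combining the parts gives (27, south, green, -85).

(27, south, green, -85)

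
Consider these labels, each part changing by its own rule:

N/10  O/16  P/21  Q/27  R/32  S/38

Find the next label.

T/43

Letter: N, O, P, Q, R, S → T (letters move forward 1 place in the alphabet).
Second component — alternating steps +6, +5, +6, +5, …: 10, 16, 21, 27, 32, 38 → 43.
Combining the parts gives T/43.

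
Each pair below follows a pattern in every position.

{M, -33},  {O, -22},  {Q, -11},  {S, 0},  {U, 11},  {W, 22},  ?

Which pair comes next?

Letter: letters move forward 2 places in the alphabet; M, O, Q, S, U, W → Y.
Second part goes -33, -22, -11, 0, 11, 22 → 33 (+11 each step).
Putting it together: {Y, 33}.

{Y, 33}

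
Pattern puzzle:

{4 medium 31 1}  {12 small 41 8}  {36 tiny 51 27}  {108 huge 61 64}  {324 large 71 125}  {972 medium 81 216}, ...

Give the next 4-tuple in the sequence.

{2916 small 91 343}

First component: ×3 each step, so 4, 12, 36, 108, 324, 972 → 2916.
Size: repeats medium → small → tiny → huge → large; medium, small, tiny, huge, large, medium → small.
Third component — +10 each step: 31, 41, 51, 61, 71, 81 → 91.
Fourth component: perfect cubes: 1³, 2³, 3³, …, so 1, 8, 27, 64, 125, 216 → 343.
So the next 4-tuple is {2916 small 91 343}.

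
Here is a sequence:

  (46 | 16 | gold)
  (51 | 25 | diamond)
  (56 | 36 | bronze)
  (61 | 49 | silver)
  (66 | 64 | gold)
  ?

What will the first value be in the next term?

First value goes 46, 51, 56, 61, 66 → 71 (+5 each step).

71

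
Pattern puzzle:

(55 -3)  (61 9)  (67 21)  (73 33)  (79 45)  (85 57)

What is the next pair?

First component: +6 each step, so 55, 61, 67, 73, 79, 85 → 91.
Second component — +12 each step: -3, 9, 21, 33, 45, 57 → 69.
Combining the parts gives (91 69).

(91 69)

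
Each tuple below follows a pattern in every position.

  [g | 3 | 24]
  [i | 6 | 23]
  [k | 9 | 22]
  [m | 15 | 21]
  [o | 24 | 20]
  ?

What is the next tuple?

[q | 39 | 19]

Letter: g, i, k, m, o → q (letters move forward 2 places in the alphabet).
Second component: each term is the sum of the two before it, so 3, 6, 9, 15, 24 → 39.
Third component goes 24, 23, 22, 21, 20 → 19 (−1 each step).
Putting it together: [q | 39 | 19].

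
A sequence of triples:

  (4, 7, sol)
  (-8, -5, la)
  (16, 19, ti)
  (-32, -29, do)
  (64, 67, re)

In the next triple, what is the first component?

-128

For the first component, ×(-2) each step: 4, -8, 16, -32, 64 → -128.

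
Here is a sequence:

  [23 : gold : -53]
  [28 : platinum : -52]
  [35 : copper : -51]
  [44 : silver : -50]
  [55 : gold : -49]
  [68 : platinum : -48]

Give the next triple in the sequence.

[83 : copper : -47]

First entry — differences are 5, 7, 9, … (increasing by 2 each time): 23, 28, 35, 44, 55, 68 → 83.
Metal — repeats gold → platinum → copper → silver: gold, platinum, copper, silver, gold, platinum → copper.
Third entry: -53, -52, -51, -50, -49, -48 → -47 (+1 each step).
Combining the parts gives [83 : copper : -47].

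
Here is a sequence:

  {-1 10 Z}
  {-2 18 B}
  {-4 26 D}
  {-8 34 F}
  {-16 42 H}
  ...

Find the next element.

{-32 50 J}

For the first value, ×2 each step: -1, -2, -4, -8, -16 → -32.
Second value: 10, 18, 26, 34, 42 → 50 (+8 each step).
Letter — letters move forward 2 places in the alphabet, wrapping Z→A: Z, B, D, F, H → J.
Combining the parts gives {-32 50 J}.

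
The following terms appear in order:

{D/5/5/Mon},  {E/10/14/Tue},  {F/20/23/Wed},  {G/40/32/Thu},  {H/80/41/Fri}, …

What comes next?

For the letter, letters move forward 1 place in the alphabet: D, E, F, G, H → I.
Second slot: ×2 each step; 5, 10, 20, 40, 80 → 160.
Third slot — +9 each step: 5, 14, 23, 32, 41 → 50.
Day: runs through the weekdays Mon→Sun, so Mon, Tue, Wed, Thu, Fri → Sat.
So the next term is {I/160/50/Sat}.

{I/160/50/Sat}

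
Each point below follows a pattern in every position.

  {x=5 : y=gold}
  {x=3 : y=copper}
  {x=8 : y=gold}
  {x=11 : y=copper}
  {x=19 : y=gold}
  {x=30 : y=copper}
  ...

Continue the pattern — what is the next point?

X: each term is the sum of the two before it; 5, 3, 8, 11, 19, 30 → 49.
Y goes gold, copper, gold, copper, gold, copper → gold (alternates gold ↔ copper).
Combining the parts gives {x=49 : y=gold}.

{x=49 : y=gold}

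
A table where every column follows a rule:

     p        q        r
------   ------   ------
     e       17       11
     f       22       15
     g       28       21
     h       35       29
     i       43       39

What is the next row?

j  52  51

Column p — letters move forward 1 place in the alphabet: e, f, g, h, i → j.
Column q goes 17, 22, 28, 35, 43 → 52 (differences are 5, 6, 7, … (increasing by 1 each time)).
Column r — differences are 4, 6, 8, … (increasing by 2 each time): 11, 15, 21, 29, 39 → 51.
Putting it together: j  52  51.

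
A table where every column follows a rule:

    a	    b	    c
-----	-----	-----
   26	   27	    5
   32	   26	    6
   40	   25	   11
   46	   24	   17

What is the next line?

Column a — alternating steps +6, +8, +6, +8, …: 26, 32, 40, 46 → 54.
Column b — −1 each step: 27, 26, 25, 24 → 23.
Column c — each term is the sum of the two before it: 5, 6, 11, 17 → 28.
So the next line is 54  23  28.

54  23  28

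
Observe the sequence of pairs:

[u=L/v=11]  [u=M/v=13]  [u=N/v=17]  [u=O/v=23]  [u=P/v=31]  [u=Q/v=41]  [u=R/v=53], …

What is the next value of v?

67

V: differences are 2, 4, 6, … (increasing by 2 each time), so 11, 13, 17, 23, 31, 41, 53 → 67.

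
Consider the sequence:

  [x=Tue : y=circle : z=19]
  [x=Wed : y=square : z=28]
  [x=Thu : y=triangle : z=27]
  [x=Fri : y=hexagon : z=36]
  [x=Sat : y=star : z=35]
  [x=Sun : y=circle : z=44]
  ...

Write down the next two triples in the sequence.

[x=Mon : y=square : z=43], [x=Tue : y=triangle : z=52]

X: Tue, Wed, Thu, Fri, Sat, Sun → Mon → Tue (runs through the weekdays Mon→Sun).
Y goes circle, square, triangle, hexagon, star, circle → square → triangle (repeats circle → square → triangle → hexagon → star).
Z: 19, 28, 27, 36, 35, 44 → 43 → 52 (alternating steps +9, −1, +9, −1, …).
So the next two triples are [x=Mon : y=square : z=43] and [x=Tue : y=triangle : z=52].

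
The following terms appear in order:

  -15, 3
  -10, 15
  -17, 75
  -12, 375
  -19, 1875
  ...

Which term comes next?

-14, 9375

First coordinate — alternating steps +5, −7, +5, −7, …: -15, -10, -17, -12, -19 → -14.
Second coordinate: ×5 each step; 3, 15, 75, 375, 1875 → 9375.
So the next term is -14, 9375.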